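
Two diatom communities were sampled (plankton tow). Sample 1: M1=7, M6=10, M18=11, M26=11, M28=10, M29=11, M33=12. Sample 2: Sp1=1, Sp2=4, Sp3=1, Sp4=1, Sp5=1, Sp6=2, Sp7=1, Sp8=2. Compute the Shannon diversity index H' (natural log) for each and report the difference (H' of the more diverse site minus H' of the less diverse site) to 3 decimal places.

Sample 1: N=72, proportions 0.09722, 0.13889, 0.15278, 0.15278, 0.13889, 0.15278, 0.16667, giving H' = 1.93469 (working shown to 5 dp, full precision carried).
Sample 2: N=13, proportions 0.07692, 0.30769, 0.07692, 0.07692, 0.07692, 0.15385, 0.07692, 0.15385, giving H' = 1.92512.
Difference = |1.93469 − 1.92512| = 0.00957, i.e. 0.010 to 3 decimal places.

0.010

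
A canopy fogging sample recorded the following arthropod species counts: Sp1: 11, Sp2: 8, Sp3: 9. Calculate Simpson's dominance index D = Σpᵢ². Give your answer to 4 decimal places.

0.3393

Total N = 11+8+9 = 28, so the proportions are 0.392857, 0.285714, 0.321429 (working shown to 6 dp, full precision carried).
D = 0.392857² + 0.285714² + 0.321429² = 0.154337 + 0.081633 + 0.103316 = 0.339286.
To 4 decimal places, D = 0.3393.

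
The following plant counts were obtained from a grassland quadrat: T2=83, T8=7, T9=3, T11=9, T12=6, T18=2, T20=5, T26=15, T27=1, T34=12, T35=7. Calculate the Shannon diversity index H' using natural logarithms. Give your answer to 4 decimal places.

Total N = 83+7+3+9+6+2+5+15+1+12+7 = 150, so the proportions are 0.553333, 0.046667, 0.02, 0.06, 0.04, 0.013333, 0.033333, 0.1, 0.006667, 0.08, 0.046667 (working shown to 6 dp, full precision carried).
Each pᵢ ln pᵢ term: 0.553333×(-0.591795)=-0.327460, 0.046667×(-3.064725)=-0.143021, 0.02×(-3.912023)=-0.078240, 0.06×(-2.813411)=-0.168805, 0.04×(-3.218876)=-0.128755, 0.013333×(-4.317488)=-0.057567, 0.033333×(-3.401197)=-0.113373, 0.1×(-2.302585)=-0.230259, 0.006667×(-5.010635)=-0.033404, 0.08×(-2.525729)=-0.202058, 0.046667×(-3.064725)=-0.143021.
Sum = -1.625962, so H' = 1.6260.

1.6260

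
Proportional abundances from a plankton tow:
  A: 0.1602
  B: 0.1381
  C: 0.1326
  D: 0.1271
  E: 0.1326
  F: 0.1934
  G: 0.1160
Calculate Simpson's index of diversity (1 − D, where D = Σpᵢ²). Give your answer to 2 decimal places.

D = 0.1602² + 0.1381² + 0.1326² + 0.1271² + 0.1326² + 0.1934² + 0.116² = 0.0257 + 0.0191 + 0.0176 + 0.0162 + 0.0176 + 0.0374 + 0.0135 = 0.1469 (working shown to 4 dp, full precision carried).
So 1 − D = 0.8531, i.e. 0.85 to 2 decimal places.

0.85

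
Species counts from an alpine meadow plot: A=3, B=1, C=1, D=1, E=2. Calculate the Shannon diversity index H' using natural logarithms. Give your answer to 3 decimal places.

1.494

Total N = 3+1+1+1+2 = 8, so the proportions are 0.375, 0.125, 0.125, 0.125, 0.25 (working shown to 5 dp, full precision carried).
Each pᵢ ln pᵢ term: 0.375×(-0.98083)=-0.36781, 0.125×(-2.07944)=-0.25993, 0.125×(-2.07944)=-0.25993, 0.125×(-2.07944)=-0.25993, 0.25×(-1.38629)=-0.34657.
Sum = -1.49418, so H' = 1.494.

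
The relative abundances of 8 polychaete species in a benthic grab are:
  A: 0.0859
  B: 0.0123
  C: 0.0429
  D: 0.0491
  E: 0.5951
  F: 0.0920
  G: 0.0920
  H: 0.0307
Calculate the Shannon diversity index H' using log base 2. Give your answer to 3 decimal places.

Each pᵢ log₂ pᵢ term (working shown to 5 dp, full precision carried): 0.0859×(-3.54120)=-0.30419, 0.0123×(-6.34520)=-0.07805, 0.0429×(-4.54288)=-0.19489, 0.0491×(-4.34813)=-0.21349, 0.5951×(-0.74880)=-0.44561, 0.092×(-3.44222)=-0.31668, 0.092×(-3.44222)=-0.31668, 0.0307×(-5.02562)=-0.15429.
Sum = -2.02388, so H' = 2.024.

2.024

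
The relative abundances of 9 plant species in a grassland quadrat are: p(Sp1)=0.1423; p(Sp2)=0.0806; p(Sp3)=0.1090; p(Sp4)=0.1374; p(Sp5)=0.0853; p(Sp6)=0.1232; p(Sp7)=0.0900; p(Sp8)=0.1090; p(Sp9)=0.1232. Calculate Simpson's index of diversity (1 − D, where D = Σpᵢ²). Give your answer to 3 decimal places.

0.885

D = 0.1423² + 0.0806² + 0.109² + 0.1374² + 0.0853² + 0.1232² + 0.09² + 0.109² + 0.1232² = 0.02025 + 0.00650 + 0.01188 + 0.01888 + 0.00728 + 0.01518 + 0.00810 + 0.01188 + 0.01518 = 0.11512 (working shown to 5 dp, full precision carried).
So 1 − D = 0.88488, i.e. 0.885 to 3 decimal places.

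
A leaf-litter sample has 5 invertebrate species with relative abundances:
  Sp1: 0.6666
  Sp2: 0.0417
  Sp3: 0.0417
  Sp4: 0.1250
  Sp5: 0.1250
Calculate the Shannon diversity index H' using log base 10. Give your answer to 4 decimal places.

0.4583

Each pᵢ log₁₀ pᵢ term (working shown to 6 dp, full precision carried): 0.6666×(-0.176135)=-0.117411, 0.0417×(-1.379864)=-0.057540, 0.0417×(-1.379864)=-0.057540, 0.125×(-0.903090)=-0.112886, 0.125×(-0.903090)=-0.112886.
Sum = -0.458265, so H' = 0.4583.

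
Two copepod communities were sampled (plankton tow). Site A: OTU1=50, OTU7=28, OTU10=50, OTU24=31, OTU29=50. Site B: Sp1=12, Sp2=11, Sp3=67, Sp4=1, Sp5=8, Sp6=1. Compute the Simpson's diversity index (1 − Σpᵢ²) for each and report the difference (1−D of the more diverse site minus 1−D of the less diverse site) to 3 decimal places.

Site A: N=209, proportions 0.23923, 0.13397, 0.23923, 0.14833, 0.23923, giving 1−D = 0.78835 (working shown to 5 dp, full precision carried).
Site B: N=100, proportions 0.12, 0.11, 0.67, 0.01, 0.08, 0.01, giving 1−D = 0.51800.
Difference = |0.78835 − 0.51800| = 0.27035, i.e. 0.270 to 3 decimal places.

0.270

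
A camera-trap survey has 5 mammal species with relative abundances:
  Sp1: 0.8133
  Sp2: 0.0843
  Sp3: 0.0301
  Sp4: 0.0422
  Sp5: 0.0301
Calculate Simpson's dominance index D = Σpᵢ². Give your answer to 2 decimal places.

D = 0.8133² + 0.0843² + 0.0301² + 0.0422² + 0.0301² = 0.6615 + 0.0071 + 0.0009 + 0.0018 + 0.0009 = 0.6722 (working shown to 4 dp, full precision carried).
To 2 decimal places, D = 0.67.

0.67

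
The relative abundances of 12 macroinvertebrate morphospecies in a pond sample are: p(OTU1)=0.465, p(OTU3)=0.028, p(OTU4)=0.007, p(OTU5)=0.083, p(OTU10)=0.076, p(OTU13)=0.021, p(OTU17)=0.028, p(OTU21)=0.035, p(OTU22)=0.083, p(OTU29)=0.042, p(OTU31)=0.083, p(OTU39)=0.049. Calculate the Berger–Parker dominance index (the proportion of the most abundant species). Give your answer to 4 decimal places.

0.4650

The largest proportion is 0.465, i.e. d = 0.4650 to 4 decimal places.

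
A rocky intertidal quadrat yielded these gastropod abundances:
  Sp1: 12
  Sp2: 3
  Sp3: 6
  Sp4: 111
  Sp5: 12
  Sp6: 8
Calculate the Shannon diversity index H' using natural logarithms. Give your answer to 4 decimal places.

0.9905

Total N = 12+3+6+111+12+8 = 152, so the proportions are 0.078947, 0.019737, 0.039474, 0.730263, 0.078947, 0.052632 (working shown to 6 dp, full precision carried).
Each pᵢ ln pᵢ term: 0.078947×(-2.538974)=-0.200445, 0.019737×(-3.925268)=-0.077472, 0.039474×(-3.232121)=-0.127584, 0.730263×(-0.314350)=-0.229558, 0.078947×(-2.538974)=-0.200445, 0.052632×(-2.944439)=-0.154970.
Sum = -0.990476, so H' = 0.9905.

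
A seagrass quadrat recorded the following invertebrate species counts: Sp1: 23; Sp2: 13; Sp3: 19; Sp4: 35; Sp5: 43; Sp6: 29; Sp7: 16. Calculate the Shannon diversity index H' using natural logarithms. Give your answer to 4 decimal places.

1.8695

Total N = 23+13+19+35+43+29+16 = 178, so the proportions are 0.129213, 0.073034, 0.106742, 0.196629, 0.241573, 0.162921, 0.089888 (working shown to 6 dp, full precision carried).
Each pᵢ ln pᵢ term: 0.129213×(-2.046289)=-0.264408, 0.073034×(-2.616834)=-0.191117, 0.106742×(-2.237345)=-0.238818, 0.196629×(-1.626435)=-0.319805, 0.241573×(-1.420583)=-0.343175, 0.162921×(-1.814488)=-0.295619, 0.089888×(-2.409195)=-0.216557.
Sum = -1.869498, so H' = 1.8695.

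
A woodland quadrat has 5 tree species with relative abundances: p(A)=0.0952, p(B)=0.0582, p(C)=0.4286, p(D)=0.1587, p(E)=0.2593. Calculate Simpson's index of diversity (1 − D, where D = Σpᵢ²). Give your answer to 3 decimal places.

D = 0.0952² + 0.0582² + 0.4286² + 0.1587² + 0.2593² = 0.00906 + 0.00339 + 0.18370 + 0.02519 + 0.06724 = 0.28857 (working shown to 5 dp, full precision carried).
So 1 − D = 0.71143, i.e. 0.711 to 3 decimal places.

0.711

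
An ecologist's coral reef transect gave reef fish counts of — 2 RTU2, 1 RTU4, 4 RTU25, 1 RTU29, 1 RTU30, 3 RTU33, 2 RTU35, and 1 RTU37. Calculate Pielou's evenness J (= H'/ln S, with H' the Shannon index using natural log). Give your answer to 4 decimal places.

Total N = 2+1+4+1+1+3+2+1 = 15, so the proportions are 0.133333, 0.066667, 0.266667, 0.066667, 0.066667, 0.2, 0.133333, 0.066667 (working shown to 6 dp, full precision carried).
H' = −Σ pᵢ ln pᵢ = −((-0.268654) + (-0.180537) + (-0.352468) + (-0.180537) + (-0.180537) + (-0.321888) + (-0.268654) + (-0.180537)) = 1.933810.
With S = 8 species, ln S = 2.079442, so J = 1.933810/2.079442 = 0.929966, i.e. 0.9300 to 4 decimal places.

0.9300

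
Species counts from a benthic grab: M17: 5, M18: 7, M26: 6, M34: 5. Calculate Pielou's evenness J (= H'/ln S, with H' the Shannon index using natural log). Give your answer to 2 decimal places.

0.99

Total N = 5+7+6+5 = 23, so the proportions are 0.2174, 0.3043, 0.2609, 0.2174 (working shown to 4 dp, full precision carried).
H' = −Σ pᵢ ln pᵢ = −((-0.3318) + (-0.3620) + (-0.3505) + (-0.3318)) = 1.3761.
With S = 4 species, ln S = 1.3863, so J = 1.3761/1.3863 = 0.9926, i.e. 0.99 to 2 decimal places.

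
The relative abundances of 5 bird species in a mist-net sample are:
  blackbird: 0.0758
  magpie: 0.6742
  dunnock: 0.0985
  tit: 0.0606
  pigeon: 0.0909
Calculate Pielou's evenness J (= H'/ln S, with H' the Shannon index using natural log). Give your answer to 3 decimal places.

0.669

H' = −Σ pᵢ ln pᵢ = −((-0.19554) + (-0.26579) + (-0.22829) + (-0.16989) + (-0.21798)) = 1.07749 (working shown to 5 dp, full precision carried).
With S = 5 species, ln S = 1.60944, so J = 1.07749/1.60944 = 0.66948, i.e. 0.669 to 3 decimal places.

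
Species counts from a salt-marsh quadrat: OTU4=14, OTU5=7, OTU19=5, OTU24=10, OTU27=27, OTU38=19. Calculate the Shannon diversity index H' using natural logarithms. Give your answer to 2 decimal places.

1.64

Total N = 14+7+5+10+27+19 = 82, so the proportions are 0.1707, 0.0854, 0.061, 0.122, 0.3293, 0.2317 (working shown to 4 dp, full precision carried).
Each pᵢ ln pᵢ term: 0.1707×(-1.7677)=-0.3018, 0.0854×(-2.4608)=-0.2101, 0.061×(-2.7973)=-0.1706, 0.122×(-2.1041)=-0.2566, 0.3293×(-1.1109)=-0.3658, 0.2317×(-1.4623)=-0.3388.
Sum = -1.6436, so H' = 1.64.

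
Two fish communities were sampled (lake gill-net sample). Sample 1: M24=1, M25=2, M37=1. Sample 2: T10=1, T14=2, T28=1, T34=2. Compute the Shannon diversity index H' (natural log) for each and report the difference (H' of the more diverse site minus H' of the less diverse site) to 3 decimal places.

0.290

Sample 1: N=4, proportions 0.25, 0.5, 0.25, giving H' = 1.03972 (working shown to 5 dp, full precision carried).
Sample 2: N=6, proportions 0.16667, 0.33333, 0.16667, 0.33333, giving H' = 1.32966.
Difference = |1.03972 − 1.32966| = 0.28994, i.e. 0.290 to 3 decimal places.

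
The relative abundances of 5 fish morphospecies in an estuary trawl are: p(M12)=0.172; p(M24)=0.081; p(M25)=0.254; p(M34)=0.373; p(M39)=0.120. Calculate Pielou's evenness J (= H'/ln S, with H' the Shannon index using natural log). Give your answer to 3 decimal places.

H' = −Σ pᵢ ln pᵢ = −((-0.30276) + (-0.20358) + (-0.34809) + (-0.36784) + (-0.25443)) = 1.47671 (working shown to 5 dp, full precision carried).
With S = 5 species, ln S = 1.60944, so J = 1.47671/1.60944 = 0.91753, i.e. 0.918 to 3 decimal places.

0.918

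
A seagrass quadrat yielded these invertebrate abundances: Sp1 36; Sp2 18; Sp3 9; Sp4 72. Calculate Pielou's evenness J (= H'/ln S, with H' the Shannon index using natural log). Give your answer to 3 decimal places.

0.820

Total N = 36+18+9+72 = 135, so the proportions are 0.26667, 0.13333, 0.06667, 0.53333 (working shown to 5 dp, full precision carried).
H' = −Σ pᵢ ln pᵢ = −((-0.35247) + (-0.26865) + (-0.18054) + (-0.33526)) = 1.13692.
With S = 4 species, ln S = 1.38629, so J = 1.13692/1.38629 = 0.82011, i.e. 0.820 to 3 decimal places.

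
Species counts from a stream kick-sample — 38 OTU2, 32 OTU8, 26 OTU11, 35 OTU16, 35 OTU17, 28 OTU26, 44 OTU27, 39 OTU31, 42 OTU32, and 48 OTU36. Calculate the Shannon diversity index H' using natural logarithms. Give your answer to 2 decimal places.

Total N = 38+32+26+35+35+28+44+39+42+48 = 367, so the proportions are 0.1035, 0.0872, 0.0708, 0.0954, 0.0954, 0.0763, 0.1199, 0.1063, 0.1144, 0.1308 (working shown to 4 dp, full precision carried).
Each pᵢ ln pᵢ term: 0.1035×(-2.2678)=-0.2348, 0.0872×(-2.4396)=-0.2127, 0.0708×(-2.6473)=-0.1875, 0.0954×(-2.3500)=-0.2241, 0.0954×(-2.3500)=-0.2241, 0.0763×(-2.5732)=-0.1963, 0.1199×(-2.1212)=-0.2543, 0.1063×(-2.2418)=-0.2382, 0.1144×(-2.1677)=-0.2481, 0.1308×(-2.0342)=-0.2660.
Sum = -2.2863, so H' = 2.29.

2.29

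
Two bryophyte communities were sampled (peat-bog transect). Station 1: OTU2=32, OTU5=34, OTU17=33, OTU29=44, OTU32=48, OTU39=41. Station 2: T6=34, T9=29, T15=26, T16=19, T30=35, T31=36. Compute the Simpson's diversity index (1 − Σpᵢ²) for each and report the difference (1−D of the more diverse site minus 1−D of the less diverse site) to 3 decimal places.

0.003

Station 1: N=232, proportions 0.13793, 0.14655, 0.14224, 0.18966, 0.2069, 0.17672, giving 1−D = 0.82926 (working shown to 5 dp, full precision carried).
Station 2: N=179, proportions 0.18994, 0.16201, 0.14525, 0.10615, 0.19553, 0.20112, giving 1−D = 0.82663.
Difference = |0.82926 − 0.82663| = 0.00263, i.e. 0.003 to 3 decimal places.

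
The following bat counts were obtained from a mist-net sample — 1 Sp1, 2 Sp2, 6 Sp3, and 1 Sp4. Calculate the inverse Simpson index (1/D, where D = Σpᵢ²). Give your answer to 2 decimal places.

2.38

Total N = 1+2+6+1 = 10, so the proportions are 0.1, 0.2, 0.6, 0.1 (working shown to 5 dp, full precision carried).
D = 0.1² + 0.2² + 0.6² + 0.1² = 0.01000 + 0.04000 + 0.36000 + 0.01000 = 0.42000.
So 1/D = 2.3810, i.e. 2.38 to 2 decimal places.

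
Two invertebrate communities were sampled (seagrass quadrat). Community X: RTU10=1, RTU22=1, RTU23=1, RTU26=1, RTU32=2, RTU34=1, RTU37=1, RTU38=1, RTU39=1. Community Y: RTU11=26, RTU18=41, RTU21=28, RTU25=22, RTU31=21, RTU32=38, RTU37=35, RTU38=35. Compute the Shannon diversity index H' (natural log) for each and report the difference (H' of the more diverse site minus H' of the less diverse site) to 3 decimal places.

Community X: N=10, proportions 0.1, 0.1, 0.1, 0.1, 0.2, 0.1, 0.1, 0.1, 0.1, giving H' = 2.163956 (working shown to 6 dp, full precision carried).
Community Y: N=246, proportions 0.105691, 0.166667, 0.113821, 0.089431, 0.085366, 0.154472, 0.142276, 0.142276, giving H' = 2.052855.
Difference = |2.163956 − 2.052855| = 0.111101, i.e. 0.111 to 3 decimal places.

0.111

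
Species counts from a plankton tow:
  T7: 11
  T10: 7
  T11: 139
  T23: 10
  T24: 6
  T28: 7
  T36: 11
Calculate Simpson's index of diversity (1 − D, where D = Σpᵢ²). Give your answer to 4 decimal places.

0.4573

Total N = 11+7+139+10+6+7+11 = 191, so the proportions are 0.057592, 0.036649, 0.727749, 0.052356, 0.031414, 0.036649, 0.057592 (working shown to 6 dp, full precision carried).
D = 0.057592² + 0.036649² + 0.727749² + 0.052356² + 0.031414² + 0.036649² + 0.057592² = 0.003317 + 0.001343 + 0.529618 + 0.002741 + 0.000987 + 0.001343 + 0.003317 = 0.542666.
So 1 − D = 0.457334, i.e. 0.4573 to 4 decimal places.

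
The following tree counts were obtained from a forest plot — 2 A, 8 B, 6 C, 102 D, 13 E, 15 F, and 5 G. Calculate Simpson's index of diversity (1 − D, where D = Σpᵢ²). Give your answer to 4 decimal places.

Total N = 2+8+6+102+13+15+5 = 151, so the proportions are 0.013245, 0.05298, 0.039735, 0.675497, 0.086093, 0.099338, 0.033113 (working shown to 6 dp, full precision carried).
D = 0.013245² + 0.05298² + 0.039735² + 0.675497² + 0.086093² + 0.099338² + 0.033113² = 0.000175 + 0.002807 + 0.001579 + 0.456296 + 0.007412 + 0.009868 + 0.001096 = 0.479233.
So 1 − D = 0.520767, i.e. 0.5208 to 4 decimal places.

0.5208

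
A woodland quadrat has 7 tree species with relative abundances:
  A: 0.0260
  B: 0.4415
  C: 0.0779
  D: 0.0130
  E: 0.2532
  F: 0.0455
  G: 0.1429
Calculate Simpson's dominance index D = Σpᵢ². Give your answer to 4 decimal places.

0.2884

D = 0.026² + 0.4415² + 0.0779² + 0.013² + 0.2532² + 0.0455² + 0.1429² = 0.000676 + 0.194922 + 0.006068 + 0.000169 + 0.064110 + 0.002070 + 0.020420 = 0.288437 (working shown to 6 dp, full precision carried).
To 4 decimal places, D = 0.2884.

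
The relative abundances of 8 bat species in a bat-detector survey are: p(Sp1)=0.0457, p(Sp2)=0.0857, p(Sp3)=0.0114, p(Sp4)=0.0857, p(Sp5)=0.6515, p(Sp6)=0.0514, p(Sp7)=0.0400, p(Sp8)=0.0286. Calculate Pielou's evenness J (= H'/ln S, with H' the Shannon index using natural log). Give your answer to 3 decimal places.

H' = −Σ pᵢ ln pᵢ = −((-0.14101) + (-0.21056) + (-0.05101) + (-0.21056) + (-0.27915) + (-0.15256) + (-0.12876) + (-0.10165)) = 1.27526 (working shown to 5 dp, full precision carried).
With S = 8 species, ln S = 2.07944, so J = 1.27526/2.07944 = 0.61327, i.e. 0.613 to 3 decimal places.

0.613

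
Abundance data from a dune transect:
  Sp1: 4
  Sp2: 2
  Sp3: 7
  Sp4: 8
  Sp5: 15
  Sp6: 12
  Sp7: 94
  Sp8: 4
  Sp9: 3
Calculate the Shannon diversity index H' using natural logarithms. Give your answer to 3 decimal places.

Total N = 4+2+7+8+15+12+94+4+3 = 149, so the proportions are 0.02685, 0.01342, 0.04698, 0.05369, 0.10067, 0.08054, 0.63087, 0.02685, 0.02013 (working shown to 5 dp, full precision carried).
Each pᵢ ln pᵢ term: 0.02685×(-3.61765)=-0.09712, 0.01342×(-4.31080)=-0.05786, 0.04698×(-3.05804)=-0.14367, 0.05369×(-2.92450)=-0.15702, 0.10067×(-2.29590)=-0.23113, 0.08054×(-2.51904)=-0.20288, 0.63087×(-0.46065)=-0.29061, 0.02685×(-3.61765)=-0.09712, 0.02013×(-3.90533)=-0.07863.
Sum = -1.35604, so H' = 1.356.

1.356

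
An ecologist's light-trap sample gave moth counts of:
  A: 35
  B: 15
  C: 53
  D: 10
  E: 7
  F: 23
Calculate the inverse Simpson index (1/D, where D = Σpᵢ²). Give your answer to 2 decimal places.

4.14

Total N = 35+15+53+10+7+23 = 143, so the proportions are 0.244755, 0.104895, 0.370629, 0.06993, 0.048951, 0.160839 (working shown to 6 dp, full precision carried).
D = 0.244755² + 0.104895² + 0.370629² + 0.06993² + 0.048951² + 0.160839² = 0.059905 + 0.011003 + 0.137366 + 0.004890 + 0.002396 + 0.025869 = 0.241430.
So 1/D = 4.1420, i.e. 4.14 to 2 decimal places.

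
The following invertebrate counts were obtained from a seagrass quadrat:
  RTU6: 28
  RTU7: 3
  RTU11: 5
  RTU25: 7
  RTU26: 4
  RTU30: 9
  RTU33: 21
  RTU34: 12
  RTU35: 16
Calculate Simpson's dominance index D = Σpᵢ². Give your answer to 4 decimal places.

0.1637

Total N = 28+3+5+7+4+9+21+12+16 = 105, so the proportions are 0.266667, 0.028571, 0.047619, 0.066667, 0.038095, 0.085714, 0.2, 0.114286, 0.152381 (working shown to 6 dp, full precision carried).
D = 0.266667² + 0.028571² + 0.047619² + 0.066667² + 0.038095² + 0.085714² + 0.2² + 0.114286² + 0.152381² = 0.071111 + 0.000816 + 0.002268 + 0.004444 + 0.001451 + 0.007347 + 0.040000 + 0.013061 + 0.023220 = 0.163719.
To 4 decimal places, D = 0.1637.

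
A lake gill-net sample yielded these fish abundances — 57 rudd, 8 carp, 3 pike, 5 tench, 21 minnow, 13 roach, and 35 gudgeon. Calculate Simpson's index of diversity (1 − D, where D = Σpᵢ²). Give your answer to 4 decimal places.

Total N = 57+8+3+5+21+13+35 = 142, so the proportions are 0.401408, 0.056338, 0.021127, 0.035211, 0.147887, 0.091549, 0.246479 (working shown to 6 dp, full precision carried).
D = 0.401408² + 0.056338² + 0.021127² + 0.035211² + 0.147887² + 0.091549² + 0.246479² = 0.161129 + 0.003174 + 0.000446 + 0.001240 + 0.021871 + 0.008381 + 0.060752 = 0.256993.
So 1 − D = 0.743007, i.e. 0.7430 to 4 decimal places.

0.7430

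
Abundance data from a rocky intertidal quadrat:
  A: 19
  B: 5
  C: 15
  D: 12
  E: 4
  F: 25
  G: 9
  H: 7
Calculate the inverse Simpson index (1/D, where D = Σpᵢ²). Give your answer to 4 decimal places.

6.0393

Total N = 19+5+15+12+4+25+9+7 = 96, so the proportions are 0.19791667, 0.05208333, 0.15625, 0.125, 0.04166667, 0.26041667, 0.09375, 0.07291667 (working shown to 8 dp, full precision carried).
D = 0.19791667² + 0.05208333² + 0.15625² + 0.125² + 0.04166667² + 0.26041667² + 0.09375² + 0.07291667² = 0.03917101 + 0.00271267 + 0.02441406 + 0.01562500 + 0.00173611 + 0.06781684 + 0.00878906 + 0.00531684 = 0.16558160.
So 1/D = 6.039318, i.e. 6.0393 to 4 decimal places.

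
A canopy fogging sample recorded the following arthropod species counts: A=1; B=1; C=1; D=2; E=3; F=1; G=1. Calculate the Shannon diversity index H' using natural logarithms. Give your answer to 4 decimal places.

Total N = 1+1+1+2+3+1+1 = 10, so the proportions are 0.1, 0.1, 0.1, 0.2, 0.3, 0.1, 0.1 (working shown to 6 dp, full precision carried).
Each pᵢ ln pᵢ term: 0.1×(-2.302585)=-0.230259, 0.1×(-2.302585)=-0.230259, 0.1×(-2.302585)=-0.230259, 0.2×(-1.609438)=-0.321888, 0.3×(-1.203973)=-0.361192, 0.1×(-2.302585)=-0.230259, 0.1×(-2.302585)=-0.230259.
Sum = -1.834372, so H' = 1.8344.

1.8344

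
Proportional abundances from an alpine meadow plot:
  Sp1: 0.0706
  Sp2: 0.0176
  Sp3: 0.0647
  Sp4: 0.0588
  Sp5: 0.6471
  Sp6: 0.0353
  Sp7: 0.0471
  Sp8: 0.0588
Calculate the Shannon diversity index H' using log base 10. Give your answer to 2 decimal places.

0.57

Each pᵢ log₁₀ pᵢ term (working shown to 4 dp, full precision carried): 0.0706×(-1.1512)=-0.0813, 0.0176×(-1.7545)=-0.0309, 0.0647×(-1.1891)=-0.0769, 0.0588×(-1.2306)=-0.0724, 0.6471×(-0.1890)=-0.1223, 0.0353×(-1.4522)=-0.0513, 0.0471×(-1.3270)=-0.0625, 0.0588×(-1.2306)=-0.0724.
Sum = -0.5699, so H' = 0.57.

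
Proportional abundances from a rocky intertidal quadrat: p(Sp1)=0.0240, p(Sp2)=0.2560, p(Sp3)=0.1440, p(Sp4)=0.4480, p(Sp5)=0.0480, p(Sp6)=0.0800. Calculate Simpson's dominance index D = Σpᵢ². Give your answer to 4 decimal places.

0.2963

D = 0.024² + 0.256² + 0.144² + 0.448² + 0.048² + 0.08² = 0.000576 + 0.065536 + 0.020736 + 0.200704 + 0.002304 + 0.006400 = 0.296256 (working shown to 6 dp, full precision carried).
To 4 decimal places, D = 0.2963.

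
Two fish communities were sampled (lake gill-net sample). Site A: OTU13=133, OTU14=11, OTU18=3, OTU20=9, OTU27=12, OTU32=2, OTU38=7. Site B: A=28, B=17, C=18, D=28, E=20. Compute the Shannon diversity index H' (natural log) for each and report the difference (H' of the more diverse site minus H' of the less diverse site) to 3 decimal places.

0.617

Site A: N=177, proportions 0.75141, 0.06215, 0.01695, 0.05085, 0.0678, 0.0113, 0.03955, giving H' = 0.96886 (working shown to 5 dp, full precision carried).
Site B: N=111, proportions 0.25225, 0.15315, 0.16216, 0.25225, 0.18018, giving H' = 1.58602.
Difference = |0.96886 − 1.58602| = 0.61716, i.e. 0.617 to 3 decimal places.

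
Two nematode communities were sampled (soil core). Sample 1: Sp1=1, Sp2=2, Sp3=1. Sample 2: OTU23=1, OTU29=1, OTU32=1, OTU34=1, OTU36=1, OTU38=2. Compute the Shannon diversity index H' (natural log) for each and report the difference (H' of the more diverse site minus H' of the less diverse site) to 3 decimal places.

0.708

Sample 1: N=4, proportions 0.25, 0.5, 0.25, giving H' = 1.03972 (working shown to 5 dp, full precision carried).
Sample 2: N=7, proportions 0.14286, 0.14286, 0.14286, 0.14286, 0.14286, 0.28571, giving H' = 1.74787.
Difference = |1.03972 − 1.74787| = 0.70815, i.e. 0.708 to 3 decimal places.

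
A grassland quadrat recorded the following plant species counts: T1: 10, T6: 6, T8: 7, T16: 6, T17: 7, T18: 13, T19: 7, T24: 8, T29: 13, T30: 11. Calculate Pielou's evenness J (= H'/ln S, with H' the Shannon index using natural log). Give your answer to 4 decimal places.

Total N = 10+6+7+6+7+13+7+8+13+11 = 88, so the proportions are 0.113636, 0.068182, 0.079545, 0.068182, 0.079545, 0.147727, 0.079545, 0.090909, 0.147727, 0.125 (working shown to 6 dp, full precision carried).
H' = −Σ pᵢ ln pᵢ = −((-0.247131) + (-0.183108) + (-0.201363) + (-0.183108) + (-0.201363) + (-0.282512) + (-0.201363) + (-0.217990) + (-0.282512) + (-0.259930)) = 2.260381.
With S = 10 species, ln S = 2.302585, so J = 2.260381/2.302585 = 0.981671, i.e. 0.9817 to 4 decimal places.

0.9817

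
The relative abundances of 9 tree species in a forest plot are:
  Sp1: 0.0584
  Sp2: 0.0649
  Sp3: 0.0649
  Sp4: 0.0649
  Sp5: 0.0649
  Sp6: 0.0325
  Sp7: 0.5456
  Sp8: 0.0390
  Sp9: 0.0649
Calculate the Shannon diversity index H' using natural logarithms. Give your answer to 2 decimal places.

Each pᵢ ln pᵢ term (working shown to 4 dp, full precision carried): 0.0584×(-2.8404)=-0.1659, 0.0649×(-2.7349)=-0.1775, 0.0649×(-2.7349)=-0.1775, 0.0649×(-2.7349)=-0.1775, 0.0649×(-2.7349)=-0.1775, 0.0325×(-3.4265)=-0.1114, 0.5456×(-0.6059)=-0.3306, 0.039×(-3.2442)=-0.1265, 0.0649×(-2.7349)=-0.1775.
Sum = -1.6218, so H' = 1.62.

1.62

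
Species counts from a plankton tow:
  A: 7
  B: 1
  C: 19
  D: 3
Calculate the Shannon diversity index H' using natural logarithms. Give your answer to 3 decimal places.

0.972

Total N = 7+1+19+3 = 30, so the proportions are 0.23333, 0.03333, 0.63333, 0.1 (working shown to 5 dp, full precision carried).
Each pᵢ ln pᵢ term: 0.23333×(-1.45529)=-0.33957, 0.03333×(-3.40120)=-0.11337, 0.63333×(-0.45676)=-0.28928, 0.1×(-2.30259)=-0.23026.
Sum = -0.97248, so H' = 0.972.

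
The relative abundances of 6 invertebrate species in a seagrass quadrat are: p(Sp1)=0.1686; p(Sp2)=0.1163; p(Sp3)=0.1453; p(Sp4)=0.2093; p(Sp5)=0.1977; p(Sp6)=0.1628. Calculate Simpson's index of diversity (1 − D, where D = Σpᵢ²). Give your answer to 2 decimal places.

D = 0.1686² + 0.1163² + 0.1453² + 0.2093² + 0.1977² + 0.1628² = 0.0284 + 0.0135 + 0.0211 + 0.0438 + 0.0391 + 0.0265 = 0.1725 (working shown to 4 dp, full precision carried).
So 1 − D = 0.8275, i.e. 0.83 to 2 decimal places.

0.83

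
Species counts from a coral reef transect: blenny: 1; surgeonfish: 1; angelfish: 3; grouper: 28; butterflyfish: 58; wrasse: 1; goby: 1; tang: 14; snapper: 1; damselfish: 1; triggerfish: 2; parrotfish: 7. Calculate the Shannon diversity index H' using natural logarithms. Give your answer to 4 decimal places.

Total N = 1+1+3+28+58+1+1+14+1+1+2+7 = 118, so the proportions are 0.008475, 0.008475, 0.025424, 0.237288, 0.491525, 0.008475, 0.008475, 0.118644, 0.008475, 0.008475, 0.016949, 0.059322 (working shown to 6 dp, full precision carried).
Each pᵢ ln pᵢ term: 0.008475×(-4.770685)=-0.040430, 0.008475×(-4.770685)=-0.040430, 0.025424×(-3.672072)=-0.093358, 0.237288×(-1.438480)=-0.341334, 0.491525×(-0.710242)=-0.349102, 0.008475×(-4.770685)=-0.040430, 0.008475×(-4.770685)=-0.040430, 0.118644×(-2.131627)=-0.252905, 0.008475×(-4.770685)=-0.040430, 0.008475×(-4.770685)=-0.040430, 0.016949×(-4.077537)=-0.069111, 0.059322×(-2.824774)=-0.167571.
Sum = -1.515958, so H' = 1.5160.

1.5160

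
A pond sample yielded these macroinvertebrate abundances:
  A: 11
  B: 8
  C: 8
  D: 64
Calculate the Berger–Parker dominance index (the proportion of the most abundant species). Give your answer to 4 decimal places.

0.7033

Total N = 11+8+8+64 = 91, so the proportions are 0.120879, 0.087912, 0.087912, 0.703297 (working shown to 6 dp, full precision carried).
The largest proportion is 0.703297, i.e. d = 0.7033 to 4 decimal places.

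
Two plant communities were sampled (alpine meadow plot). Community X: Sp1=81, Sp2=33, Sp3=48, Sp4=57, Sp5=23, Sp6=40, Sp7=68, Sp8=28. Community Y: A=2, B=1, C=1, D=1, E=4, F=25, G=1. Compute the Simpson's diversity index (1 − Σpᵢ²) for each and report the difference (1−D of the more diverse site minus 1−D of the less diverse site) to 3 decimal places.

0.385

Community X: N=378, proportions 0.214286, 0.087302, 0.126984, 0.150794, 0.060847, 0.10582, 0.179894, 0.074074, giving 1−D = 0.854847 (working shown to 6 dp, full precision carried).
Community Y: N=35, proportions 0.057143, 0.028571, 0.028571, 0.028571, 0.114286, 0.714286, 0.028571, giving 1−D = 0.470204.
Difference = |0.854847 − 0.470204| = 0.384643, i.e. 0.385 to 3 decimal places.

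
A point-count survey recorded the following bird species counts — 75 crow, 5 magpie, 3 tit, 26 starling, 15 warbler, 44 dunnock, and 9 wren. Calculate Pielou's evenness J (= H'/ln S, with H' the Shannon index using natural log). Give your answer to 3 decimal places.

Total N = 75+5+3+26+15+44+9 = 177, so the proportions are 0.42373, 0.02825, 0.01695, 0.14689, 0.08475, 0.24859, 0.05085 (working shown to 5 dp, full precision carried).
H' = −Σ pᵢ ln pᵢ = −((-0.36384) + (-0.10075) + (-0.06911) + (-0.28175) + (-0.20916) + (-0.34602) + (-0.15147)) = 1.52211.
With S = 7 species, ln S = 1.94591, so J = 1.52211/1.94591 = 0.78221, i.e. 0.782 to 3 decimal places.

0.782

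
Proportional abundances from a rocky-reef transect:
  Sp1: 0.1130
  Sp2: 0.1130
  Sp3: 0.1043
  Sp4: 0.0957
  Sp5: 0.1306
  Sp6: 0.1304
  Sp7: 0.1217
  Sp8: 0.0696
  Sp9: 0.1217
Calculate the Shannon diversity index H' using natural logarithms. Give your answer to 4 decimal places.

2.1827

Each pᵢ ln pᵢ term (working shown to 6 dp, full precision carried): 0.113×(-2.180367)=-0.246382, 0.113×(-2.180367)=-0.246382, 0.1043×(-2.260484)=-0.235768, 0.0957×(-2.346537)=-0.224564, 0.1306×(-2.035616)=-0.265851, 0.1304×(-2.037149)=-0.265644, 0.1217×(-2.106196)=-0.256324, 0.0696×(-2.664991)=-0.185483, 0.1217×(-2.106196)=-0.256324.
Sum = -2.182722, so H' = 2.1827.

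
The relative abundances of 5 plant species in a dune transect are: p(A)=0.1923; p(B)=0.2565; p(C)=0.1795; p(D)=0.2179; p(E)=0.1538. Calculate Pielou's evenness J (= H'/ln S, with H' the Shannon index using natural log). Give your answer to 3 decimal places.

0.991

H' = −Σ pᵢ ln pᵢ = −((-0.31704) + (-0.34900) + (-0.30831) + (-0.33202) + (-0.28793)) = 1.59430 (working shown to 5 dp, full precision carried).
With S = 5 species, ln S = 1.60944, so J = 1.59430/1.60944 = 0.99059, i.e. 0.991 to 3 decimal places.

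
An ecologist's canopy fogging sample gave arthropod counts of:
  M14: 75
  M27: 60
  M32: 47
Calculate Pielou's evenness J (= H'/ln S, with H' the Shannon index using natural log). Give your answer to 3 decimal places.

0.984

Total N = 75+60+47 = 182, so the proportions are 0.41209, 0.32967, 0.25824 (working shown to 5 dp, full precision carried).
H' = −Σ pᵢ ln pᵢ = −((-0.36532) + (-0.36582) + (-0.34962)) = 1.08077.
With S = 3 species, ln S = 1.09861, so J = 1.08077/1.09861 = 0.98376, i.e. 0.984 to 3 decimal places.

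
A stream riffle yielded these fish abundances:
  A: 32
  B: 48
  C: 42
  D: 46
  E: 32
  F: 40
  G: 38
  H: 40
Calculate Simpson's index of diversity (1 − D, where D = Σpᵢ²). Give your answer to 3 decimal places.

0.873

Total N = 32+48+42+46+32+40+38+40 = 318, so the proportions are 0.10063, 0.15094, 0.13208, 0.14465, 0.10063, 0.12579, 0.1195, 0.12579 (working shown to 5 dp, full precision carried).
D = 0.10063² + 0.15094² + 0.13208² + 0.14465² + 0.10063² + 0.12579² + 0.1195² + 0.12579² = 0.01013 + 0.02278 + 0.01744 + 0.02092 + 0.01013 + 0.01582 + 0.01428 + 0.01582 = 0.12733.
So 1 − D = 0.87267, i.e. 0.873 to 3 decimal places.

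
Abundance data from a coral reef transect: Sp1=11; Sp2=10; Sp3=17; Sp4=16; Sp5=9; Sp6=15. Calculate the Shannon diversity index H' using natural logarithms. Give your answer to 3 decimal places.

1.763

Total N = 11+10+17+16+9+15 = 78, so the proportions are 0.14103, 0.12821, 0.21795, 0.20513, 0.11538, 0.19231 (working shown to 5 dp, full precision carried).
Each pᵢ ln pᵢ term: 0.14103×(-1.95881)=-0.27624, 0.12821×(-2.05412)=-0.26335, 0.21795×(-1.52350)=-0.33204, 0.20513×(-1.58412)=-0.32495, 0.11538×(-2.15948)=-0.24917, 0.19231×(-1.64866)=-0.31705.
Sum = -1.76280, so H' = 1.763.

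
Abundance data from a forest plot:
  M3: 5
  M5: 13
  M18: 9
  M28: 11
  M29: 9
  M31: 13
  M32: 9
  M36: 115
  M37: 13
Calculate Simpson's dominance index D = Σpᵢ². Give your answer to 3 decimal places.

Total N = 5+13+9+11+9+13+9+115+13 = 197, so the proportions are 0.02538, 0.06599, 0.04569, 0.05584, 0.04569, 0.06599, 0.04569, 0.58376, 0.06599 (working shown to 5 dp, full precision carried).
D = 0.02538² + 0.06599² + 0.04569² + 0.05584² + 0.04569² + 0.06599² + 0.04569² + 0.58376² + 0.06599² = 0.00064 + 0.00435 + 0.00209 + 0.00312 + 0.00209 + 0.00435 + 0.00209 + 0.34077 + 0.00435 = 0.36386.
To 3 decimal places, D = 0.364.

0.364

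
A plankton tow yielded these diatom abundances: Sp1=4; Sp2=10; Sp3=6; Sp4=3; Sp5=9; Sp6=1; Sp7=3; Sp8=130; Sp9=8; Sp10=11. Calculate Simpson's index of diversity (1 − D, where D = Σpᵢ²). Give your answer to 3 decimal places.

0.493

Total N = 4+10+6+3+9+1+3+130+8+11 = 185, so the proportions are 0.02162, 0.05405, 0.03243, 0.01622, 0.04865, 0.00541, 0.01622, 0.7027, 0.04324, 0.05946 (working shown to 5 dp, full precision carried).
D = 0.02162² + 0.05405² + 0.03243² + 0.01622² + 0.04865² + 0.00541² + 0.01622² + 0.7027² + 0.04324² + 0.05946² = 0.00047 + 0.00292 + 0.00105 + 0.00026 + 0.00237 + 0.00003 + 0.00026 + 0.49379 + 0.00187 + 0.00354 = 0.50656.
So 1 − D = 0.49344, i.e. 0.493 to 3 decimal places.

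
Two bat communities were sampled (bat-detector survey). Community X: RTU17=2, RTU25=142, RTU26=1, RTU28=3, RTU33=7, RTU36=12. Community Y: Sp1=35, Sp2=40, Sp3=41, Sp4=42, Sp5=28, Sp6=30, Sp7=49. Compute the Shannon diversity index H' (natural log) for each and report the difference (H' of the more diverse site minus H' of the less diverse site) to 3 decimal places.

Community X: N=167, proportions 0.01198, 0.8503, 0.00599, 0.01796, 0.04192, 0.07186, giving H' = 0.61590 (working shown to 5 dp, full precision carried).
Community Y: N=265, proportions 0.13208, 0.15094, 0.15472, 0.15849, 0.10566, 0.11321, 0.18491, giving H' = 1.92966.
Difference = |0.61590 − 1.92966| = 1.31376, i.e. 1.314 to 3 decimal places.

1.314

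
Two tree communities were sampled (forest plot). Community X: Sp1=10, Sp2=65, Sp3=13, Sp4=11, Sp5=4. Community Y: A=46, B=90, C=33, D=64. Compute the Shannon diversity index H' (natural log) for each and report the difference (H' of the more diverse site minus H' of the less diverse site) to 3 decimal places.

0.176

Community X: N=103, proportions 0.09709, 0.63107, 0.12621, 0.1068, 0.03883, giving H' = 1.14320 (working shown to 5 dp, full precision carried).
Community Y: N=233, proportions 0.19742, 0.38627, 0.14163, 0.27468, giving H' = 1.31948.
Difference = |1.14320 − 1.31948| = 0.17628, i.e. 0.176 to 3 decimal places.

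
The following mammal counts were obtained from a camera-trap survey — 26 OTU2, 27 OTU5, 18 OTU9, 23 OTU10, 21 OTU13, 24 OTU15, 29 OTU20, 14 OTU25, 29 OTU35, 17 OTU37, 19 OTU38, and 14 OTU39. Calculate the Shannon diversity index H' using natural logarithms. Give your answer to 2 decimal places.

Total N = 26+27+18+23+21+24+29+14+29+17+19+14 = 261, so the proportions are 0.0996, 0.1034, 0.069, 0.0881, 0.0805, 0.092, 0.1111, 0.0536, 0.1111, 0.0651, 0.0728, 0.0536 (working shown to 4 dp, full precision carried).
Each pᵢ ln pᵢ term: 0.0996×(-2.3064)=-0.2298, 0.1034×(-2.2687)=-0.2347, 0.069×(-2.6741)=-0.1844, 0.0881×(-2.4290)=-0.2141, 0.0805×(-2.5200)=-0.2028, 0.092×(-2.3865)=-0.2194, 0.1111×(-2.1972)=-0.2441, 0.0536×(-2.9255)=-0.1569, 0.1111×(-2.1972)=-0.2441, 0.0651×(-2.7313)=-0.1779, 0.0728×(-2.6201)=-0.1907, 0.0536×(-2.9255)=-0.1569.
Sum = -2.4559, so H' = 2.46.

2.46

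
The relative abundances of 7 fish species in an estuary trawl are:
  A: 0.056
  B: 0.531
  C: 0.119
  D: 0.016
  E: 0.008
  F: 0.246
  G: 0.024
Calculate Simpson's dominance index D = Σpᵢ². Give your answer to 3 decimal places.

0.361

D = 0.056² + 0.531² + 0.119² + 0.016² + 0.008² + 0.246² + 0.024² = 0.00314 + 0.28196 + 0.01416 + 0.00026 + 0.00006 + 0.06052 + 0.00058 = 0.36067 (working shown to 5 dp, full precision carried).
To 3 decimal places, D = 0.361.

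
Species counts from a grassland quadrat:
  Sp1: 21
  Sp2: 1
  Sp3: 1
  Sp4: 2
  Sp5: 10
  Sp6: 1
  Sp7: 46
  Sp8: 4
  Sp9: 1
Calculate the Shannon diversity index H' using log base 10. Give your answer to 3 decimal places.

0.592

Total N = 21+1+1+2+10+1+46+4+1 = 87, so the proportions are 0.24138, 0.01149, 0.01149, 0.02299, 0.11494, 0.01149, 0.52874, 0.04598, 0.01149 (working shown to 5 dp, full precision carried).
Each pᵢ log₁₀ pᵢ term: 0.24138×(-0.61730)=-0.14900, 0.01149×(-1.93952)=-0.02229, 0.01149×(-1.93952)=-0.02229, 0.02299×(-1.63849)=-0.03767, 0.11494×(-0.93952)=-0.10799, 0.01149×(-1.93952)=-0.02229, 0.52874×(-0.27676)=-0.14633, 0.04598×(-1.33746)=-0.06149, 0.01149×(-1.93952)=-0.02229.
Sum = -0.59166, so H' = 0.592.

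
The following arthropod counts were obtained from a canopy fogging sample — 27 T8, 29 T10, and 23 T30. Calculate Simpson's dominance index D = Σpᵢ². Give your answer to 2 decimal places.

Total N = 27+29+23 = 79, so the proportions are 0.3418, 0.3671, 0.2911 (working shown to 4 dp, full precision carried).
D = 0.3418² + 0.3671² + 0.2911² = 0.1168 + 0.1348 + 0.0848 = 0.3363.
To 2 decimal places, D = 0.34.

0.34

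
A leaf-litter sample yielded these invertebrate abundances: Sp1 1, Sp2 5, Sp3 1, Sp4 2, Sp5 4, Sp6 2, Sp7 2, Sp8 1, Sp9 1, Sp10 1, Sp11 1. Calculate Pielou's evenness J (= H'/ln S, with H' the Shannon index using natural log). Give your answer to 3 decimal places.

0.917

Total N = 1+5+1+2+4+2+2+1+1+1+1 = 21, so the proportions are 0.04762, 0.2381, 0.04762, 0.09524, 0.19048, 0.09524, 0.09524, 0.04762, 0.04762, 0.04762, 0.04762 (working shown to 5 dp, full precision carried).
H' = −Σ pᵢ ln pᵢ = −((-0.14498) + (-0.34169) + (-0.14498) + (-0.22394) + (-0.31585) + (-0.22394) + (-0.22394) + (-0.14498) + (-0.14498) + (-0.14498) + (-0.14498)) = 2.19922.
With S = 11 species, ln S = 2.39790, so J = 2.19922/2.39790 = 0.91715, i.e. 0.917 to 3 decimal places.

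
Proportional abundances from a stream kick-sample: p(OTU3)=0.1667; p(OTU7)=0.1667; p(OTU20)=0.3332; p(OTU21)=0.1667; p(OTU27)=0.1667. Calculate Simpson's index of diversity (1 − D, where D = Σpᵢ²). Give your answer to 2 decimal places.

0.78

D = 0.1667² + 0.1667² + 0.3332² + 0.1667² + 0.1667² = 0.0278 + 0.0278 + 0.1110 + 0.0278 + 0.0278 = 0.2222 (working shown to 4 dp, full precision carried).
So 1 − D = 0.7778, i.e. 0.78 to 2 decimal places.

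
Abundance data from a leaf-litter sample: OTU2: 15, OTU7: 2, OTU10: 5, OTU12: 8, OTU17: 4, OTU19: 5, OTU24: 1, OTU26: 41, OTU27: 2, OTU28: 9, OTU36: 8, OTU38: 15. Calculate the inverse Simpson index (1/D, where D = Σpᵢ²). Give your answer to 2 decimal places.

Total N = 15+2+5+8+4+5+1+41+2+9+8+15 = 115, so the proportions are 0.130435, 0.017391, 0.043478, 0.069565, 0.034783, 0.043478, 0.008696, 0.356522, 0.017391, 0.078261, 0.069565, 0.130435 (working shown to 6 dp, full precision carried).
D = 0.130435² + 0.017391² + 0.043478² + 0.069565² + 0.034783² + 0.043478² + 0.008696² + 0.356522² + 0.017391² + 0.078261² + 0.069565² + 0.130435² = 0.017013 + 0.000302 + 0.001890 + 0.004839 + 0.001210 + 0.001890 + 0.000076 + 0.127108 + 0.000302 + 0.006125 + 0.004839 + 0.017013 = 0.182609.
So 1/D = 5.4762, i.e. 5.48 to 2 decimal places.

5.48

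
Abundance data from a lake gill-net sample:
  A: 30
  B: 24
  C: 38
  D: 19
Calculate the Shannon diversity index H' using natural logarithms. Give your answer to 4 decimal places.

1.3538

Total N = 30+24+38+19 = 111, so the proportions are 0.27027, 0.216216, 0.342342, 0.171171 (working shown to 6 dp, full precision carried).
Each pᵢ ln pᵢ term: 0.27027×(-1.308333)=-0.353603, 0.216216×(-1.531476)=-0.331130, 0.342342×(-1.071944)=-0.366972, 0.171171×(-1.765091)=-0.302133.
Sum = -1.353838, so H' = 1.3538.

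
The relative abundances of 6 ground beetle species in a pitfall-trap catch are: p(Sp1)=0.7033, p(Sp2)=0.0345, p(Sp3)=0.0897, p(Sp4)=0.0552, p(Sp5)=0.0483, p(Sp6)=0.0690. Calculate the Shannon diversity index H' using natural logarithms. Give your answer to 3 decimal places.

Each pᵢ ln pᵢ term (working shown to 5 dp, full precision carried): 0.7033×(-0.35197)=-0.24754, 0.0345×(-3.36680)=-0.11615, 0.0897×(-2.41128)=-0.21629, 0.0552×(-2.89679)=-0.15990, 0.0483×(-3.03032)=-0.14636, 0.069×(-2.67365)=-0.18448.
Sum = -1.07074, so H' = 1.071.

1.071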